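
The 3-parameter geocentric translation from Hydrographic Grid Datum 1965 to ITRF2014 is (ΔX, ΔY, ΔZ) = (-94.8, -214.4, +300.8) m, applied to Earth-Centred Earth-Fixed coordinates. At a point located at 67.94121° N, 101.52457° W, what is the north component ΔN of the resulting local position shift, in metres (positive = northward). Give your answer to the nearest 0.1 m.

At φ = 67.94121°, λ = -101.52457°: sin φ = 0.926799, cos φ = 0.375558, sin λ = -0.979839, cos λ = -0.199788.
ΔN = −sin φ cos λ·ΔX − sin φ sin λ·ΔY + cos φ·ΔZ = −(0.926799)(-0.199788)(-94.8) − (0.926799)(-0.979839)(-214.4) + (0.375558)(300.8) = -99.29 m.

ΔN = -99.3 m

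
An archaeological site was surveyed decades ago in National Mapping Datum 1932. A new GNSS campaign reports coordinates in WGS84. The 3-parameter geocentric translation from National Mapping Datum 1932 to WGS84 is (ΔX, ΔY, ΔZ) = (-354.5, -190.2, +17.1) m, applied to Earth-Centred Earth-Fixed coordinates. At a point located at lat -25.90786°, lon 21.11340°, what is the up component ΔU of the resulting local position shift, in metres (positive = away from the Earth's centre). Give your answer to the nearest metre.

ΔU = -367 m

At φ = -25.90786°, λ = 21.11340°: sin φ = -0.436925, cos φ = 0.899498, sin λ = 0.360215, cos λ = 0.932869.
ΔU = cos φ cos λ·ΔX + cos φ sin λ·ΔY + sin φ·ΔZ = (0.899498)(0.932869)(-354.5) + (0.899498)(0.360215)(-190.2) + (-0.436925)(17.1) = -366.56 m.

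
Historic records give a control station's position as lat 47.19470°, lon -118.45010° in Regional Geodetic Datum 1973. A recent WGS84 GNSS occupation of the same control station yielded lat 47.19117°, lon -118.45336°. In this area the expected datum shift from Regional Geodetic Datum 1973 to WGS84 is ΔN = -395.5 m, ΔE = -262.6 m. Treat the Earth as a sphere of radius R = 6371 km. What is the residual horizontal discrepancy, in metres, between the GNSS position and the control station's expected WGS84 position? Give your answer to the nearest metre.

Observed coordinate differences: Δφ = -0.00353°, Δλ = -0.00326°.
Converting to metres (1° lat = 111195 m, cos φ = 0.679509): observed ΔN = -392.5 m, observed ΔE = -246.3 m.
Subtracting the expected shift leaves a residual of -392.5 − (-395.5) = 3.0 m north and -246.3 − (-262.6) = 16.3 m east.
Residual distance = √(3.0² + 16.3²) = 16.6 m.

17 m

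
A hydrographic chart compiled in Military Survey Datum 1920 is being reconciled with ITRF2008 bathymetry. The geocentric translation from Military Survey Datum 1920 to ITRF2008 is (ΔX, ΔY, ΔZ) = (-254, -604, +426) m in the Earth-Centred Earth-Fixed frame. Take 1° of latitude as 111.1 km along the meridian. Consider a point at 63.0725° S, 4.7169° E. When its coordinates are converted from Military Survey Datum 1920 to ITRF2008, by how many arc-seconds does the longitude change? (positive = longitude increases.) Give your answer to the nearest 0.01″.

sin φ = -0.891580, cos φ = 0.452863, sin λ = 0.082232, cos λ = 0.996613.
East component: ΔE = −sin λ·ΔX + cos λ·ΔY = −(0.082232)(-254) + (0.996613)(-604) = -581.07 m.
1° of latitude spans 111100 m; at latitude φ, 1° of longitude spans that × cos φ = 50313.0 m, so Δλ = -581.07 / 50313.0 × 3600 = -41.577″.

Δλ = -41.58″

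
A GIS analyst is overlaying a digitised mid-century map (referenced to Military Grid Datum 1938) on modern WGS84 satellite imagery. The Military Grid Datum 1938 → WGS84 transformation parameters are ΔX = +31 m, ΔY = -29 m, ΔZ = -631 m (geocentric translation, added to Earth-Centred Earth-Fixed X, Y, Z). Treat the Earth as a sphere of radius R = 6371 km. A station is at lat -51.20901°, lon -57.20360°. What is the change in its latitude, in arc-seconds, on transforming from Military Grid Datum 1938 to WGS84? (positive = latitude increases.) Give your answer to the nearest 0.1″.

sin φ = -0.779436, cos φ = 0.626481, sin λ = -0.840601, cos λ = 0.541655.
North component: ΔN = −sin φ cos λ·ΔX − sin φ sin λ·ΔY + cos φ·ΔZ = −(-0.779436)(0.541655)(31) − (-0.779436)(-0.840601)(-29) + (0.626481)(-631) = -363.22 m.
1° of latitude spans πR/180 = 111195 m, so Δφ = -363.22 / 111195 × 3600 = -11.759″.

Δφ = -11.8″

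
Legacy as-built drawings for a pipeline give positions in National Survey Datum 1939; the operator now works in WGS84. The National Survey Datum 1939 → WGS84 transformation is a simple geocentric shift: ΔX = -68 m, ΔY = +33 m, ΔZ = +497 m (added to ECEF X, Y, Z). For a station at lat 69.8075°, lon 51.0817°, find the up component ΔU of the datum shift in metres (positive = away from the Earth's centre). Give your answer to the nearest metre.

The local up (radial) axis is (cos φ cos λ, cos φ sin λ, sin φ), giving ΔU = -14.745 + 8.863 + 466.453 = 460.57 m.

ΔU = 461 m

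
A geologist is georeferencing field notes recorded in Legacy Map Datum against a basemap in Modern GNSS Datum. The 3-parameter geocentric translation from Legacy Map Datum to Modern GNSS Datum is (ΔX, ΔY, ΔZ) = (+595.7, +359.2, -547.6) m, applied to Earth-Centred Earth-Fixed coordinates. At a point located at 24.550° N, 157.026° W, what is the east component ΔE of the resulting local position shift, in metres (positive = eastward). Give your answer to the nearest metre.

ΔE = -98 m

The local east axis at (φ, λ) is (−sin λ, cos λ, 0), so ΔE = −sin(-157.026°)·595.7 + cos(-157.026°)·359.2 = -98.20 m.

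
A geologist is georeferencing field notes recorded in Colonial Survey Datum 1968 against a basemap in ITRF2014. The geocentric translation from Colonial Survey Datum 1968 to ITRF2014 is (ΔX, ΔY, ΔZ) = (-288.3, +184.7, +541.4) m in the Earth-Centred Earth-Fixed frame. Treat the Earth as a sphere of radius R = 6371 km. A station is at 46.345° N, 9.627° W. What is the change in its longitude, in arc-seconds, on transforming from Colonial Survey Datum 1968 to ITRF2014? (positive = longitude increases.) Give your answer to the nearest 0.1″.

sin φ = 0.723510, cos φ = 0.690314, sin λ = -0.167233, cos λ = 0.985917.
East component: ΔE = −sin λ·ΔX + cos λ·ΔY = −(-0.167233)(-288.3) + (0.985917)(184.7) = 133.89 m.
1° of latitude spans πR/180 = 111195 m; at latitude φ, 1° of longitude spans that × cos φ = 76759.5 m, so Δλ = 133.89 / 76759.5 × 3600 = 6.279″.

Δλ = 6.3″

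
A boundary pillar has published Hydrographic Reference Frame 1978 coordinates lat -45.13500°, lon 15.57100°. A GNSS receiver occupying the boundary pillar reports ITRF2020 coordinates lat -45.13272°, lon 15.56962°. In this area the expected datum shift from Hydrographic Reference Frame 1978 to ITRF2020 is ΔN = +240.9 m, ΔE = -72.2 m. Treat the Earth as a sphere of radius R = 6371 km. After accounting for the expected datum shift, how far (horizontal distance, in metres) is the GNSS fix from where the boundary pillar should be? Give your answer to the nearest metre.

38 m

Observed coordinate differences: Δφ = +0.00228°, Δλ = -0.00138°.
Converting to metres (1° lat = 111195 m, cos φ = 0.705439): observed ΔN = 253.5 m, observed ΔE = -108.2 m.
Subtracting the expected shift leaves a residual of 253.5 − (240.9) = 12.6 m north and -108.2 − (-72.2) = -36.0 m east.
Residual distance = √(12.6² + (-36.0)²) = 38.2 m.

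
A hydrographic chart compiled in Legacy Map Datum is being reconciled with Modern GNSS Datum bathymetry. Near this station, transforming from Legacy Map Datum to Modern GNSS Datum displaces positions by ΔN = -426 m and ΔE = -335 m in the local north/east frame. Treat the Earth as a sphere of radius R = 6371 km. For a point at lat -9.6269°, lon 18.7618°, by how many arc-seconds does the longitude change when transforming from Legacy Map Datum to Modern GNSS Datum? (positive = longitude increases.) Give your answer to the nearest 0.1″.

Δλ = -11.0″

At latitude -9.6269°, cos φ = 0.985918.
One radian of longitude at latitude φ spans R cos φ, so Δλ = ΔE / (R cos φ) = -335.0 / (6371000 × 0.985918) = -5.3333e-05 rad = -11.001″.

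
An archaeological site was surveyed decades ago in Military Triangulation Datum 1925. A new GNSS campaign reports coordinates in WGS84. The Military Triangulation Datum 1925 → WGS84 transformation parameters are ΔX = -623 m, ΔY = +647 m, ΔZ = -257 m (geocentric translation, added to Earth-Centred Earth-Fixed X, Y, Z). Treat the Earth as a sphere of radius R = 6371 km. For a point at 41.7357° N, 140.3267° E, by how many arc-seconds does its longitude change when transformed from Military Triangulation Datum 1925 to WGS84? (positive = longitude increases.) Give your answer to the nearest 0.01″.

sin φ = 0.665695, cos φ = 0.746224, sin λ = 0.638409, cos λ = -0.769697.
East component: ΔE = −sin λ·ΔX + cos λ·ΔY = −(0.638409)(-623) + (-0.769697)(647) = -100.27 m.
1° of latitude spans πR/180 = 111195 m; at latitude φ, 1° of longitude spans that × cos φ = 82976.3 m, so Δλ = -100.27 / 82976.3 × 3600 = -4.350″.

Δλ = -4.35″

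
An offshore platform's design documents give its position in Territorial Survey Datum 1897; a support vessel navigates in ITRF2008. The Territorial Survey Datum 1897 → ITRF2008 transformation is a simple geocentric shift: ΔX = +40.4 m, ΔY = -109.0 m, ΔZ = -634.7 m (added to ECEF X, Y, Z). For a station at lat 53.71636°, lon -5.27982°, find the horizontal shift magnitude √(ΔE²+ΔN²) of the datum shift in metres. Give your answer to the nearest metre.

429 m

At φ = 53.71636°, λ = -5.27982°: sin φ = 0.806097, cos φ = 0.591783, sin λ = -0.092020, cos λ = 0.995757.
ΔE = −sin λ·ΔX + cos λ·ΔY = −(-0.092020)·(40.4) + (0.995757)·(-109.0) = -104.82 m.
ΔN = −sin φ cos λ·ΔX − sin φ sin λ·ΔY + cos φ·ΔZ = −(0.806097)(0.995757)(40.4) − (0.806097)(-0.092020)(-109.0) + (0.591783)(-634.7) = -416.12 m.
Horizontal magnitude = √(ΔE² + ΔN²) = √((-104.82)² + (-416.12)²) = 429.12 m.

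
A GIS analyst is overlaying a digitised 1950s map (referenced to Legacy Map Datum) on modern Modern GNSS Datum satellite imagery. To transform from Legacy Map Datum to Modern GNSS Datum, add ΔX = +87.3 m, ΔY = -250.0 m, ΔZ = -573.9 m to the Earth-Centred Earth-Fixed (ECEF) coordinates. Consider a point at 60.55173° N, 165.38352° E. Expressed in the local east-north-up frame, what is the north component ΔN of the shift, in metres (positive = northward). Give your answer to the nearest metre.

ΔN = -154 m

The local north axis is (−sin φ cos λ, −sin φ sin λ, cos φ), giving ΔN = 73.561 + 54.936 − 282.151 = -153.65 m.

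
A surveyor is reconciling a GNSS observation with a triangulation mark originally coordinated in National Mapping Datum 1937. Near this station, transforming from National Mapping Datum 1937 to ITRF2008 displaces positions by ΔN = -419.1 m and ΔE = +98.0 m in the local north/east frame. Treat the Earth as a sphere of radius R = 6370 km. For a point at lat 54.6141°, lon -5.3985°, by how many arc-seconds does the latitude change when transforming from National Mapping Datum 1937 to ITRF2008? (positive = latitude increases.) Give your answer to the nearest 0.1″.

Δφ = -13.6″

On a sphere of radius R, 1 rad of latitude = R, so Δφ = ΔN / R = -419.1 / 6370000 = -6.5793e-05 rad = -13.571″.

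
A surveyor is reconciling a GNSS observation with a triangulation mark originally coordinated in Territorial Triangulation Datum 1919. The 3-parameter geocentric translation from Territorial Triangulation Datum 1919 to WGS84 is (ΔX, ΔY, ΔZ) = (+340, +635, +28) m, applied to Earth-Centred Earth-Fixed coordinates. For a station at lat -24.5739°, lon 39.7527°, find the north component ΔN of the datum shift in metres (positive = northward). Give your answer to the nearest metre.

The local north axis is (−sin φ cos λ, −sin φ sin λ, cos φ), giving ΔN = 108.706 + 168.870 + 25.464 = 303.04 m.

ΔN = 303 m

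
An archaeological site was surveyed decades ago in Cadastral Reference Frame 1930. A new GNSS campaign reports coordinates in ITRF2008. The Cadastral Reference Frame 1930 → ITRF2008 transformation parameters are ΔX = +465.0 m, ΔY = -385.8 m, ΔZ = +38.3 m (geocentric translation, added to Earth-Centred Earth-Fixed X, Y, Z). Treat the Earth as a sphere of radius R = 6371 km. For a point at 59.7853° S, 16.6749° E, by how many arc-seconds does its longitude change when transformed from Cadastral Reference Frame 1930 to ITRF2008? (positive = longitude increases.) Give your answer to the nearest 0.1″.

sin φ = -0.864146, cos φ = 0.503242, sin λ = 0.286941, cos λ = 0.957948.
East component: ΔE = −sin λ·ΔX + cos λ·ΔY = −(0.286941)(465.0) + (0.957948)(-385.8) = -503.00 m.
1° of latitude spans πR/180 = 111195 m; at latitude φ, 1° of longitude spans that × cos φ = 55957.9 m, so Δλ = -503.00 / 55957.9 × 3600 = -32.360″.

Δλ = -32.4″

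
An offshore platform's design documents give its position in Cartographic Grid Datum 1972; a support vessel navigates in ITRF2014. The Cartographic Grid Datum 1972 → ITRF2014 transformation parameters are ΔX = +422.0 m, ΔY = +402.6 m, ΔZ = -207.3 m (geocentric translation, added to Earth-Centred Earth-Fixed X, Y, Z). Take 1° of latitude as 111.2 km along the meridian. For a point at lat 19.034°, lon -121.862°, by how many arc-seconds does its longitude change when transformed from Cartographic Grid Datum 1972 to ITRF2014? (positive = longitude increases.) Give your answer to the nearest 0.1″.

sin φ = 0.326129, cos φ = 0.945325, sin λ = -0.849322, cos λ = -0.527875.
East component: ΔE = −sin λ·ΔX + cos λ·ΔY = −(-0.849322)(422.0) + (-0.527875)(402.6) = 145.89 m.
1° of latitude spans 111200 m; at latitude φ, 1° of longitude spans that × cos φ = 105120.2 m, so Δλ = 145.89 / 105120.2 × 3600 = 4.996″.

Δλ = 5.0″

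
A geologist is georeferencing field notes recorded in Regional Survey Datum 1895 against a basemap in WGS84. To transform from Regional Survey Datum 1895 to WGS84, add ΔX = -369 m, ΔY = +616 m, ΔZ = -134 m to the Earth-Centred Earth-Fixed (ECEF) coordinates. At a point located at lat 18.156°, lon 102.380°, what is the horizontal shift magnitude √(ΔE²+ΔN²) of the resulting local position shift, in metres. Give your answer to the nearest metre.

409 m

At φ = 18.156°, λ = 102.380°: sin φ = 0.311605, cos φ = 0.950212, sin λ = 0.976747, cos λ = -0.214394.
ΔE = −sin λ·ΔX + cos λ·ΔY = −(0.976747)·(-369) + (-0.214394)·(616) = 228.35 m.
ΔN = −sin φ cos λ·ΔX − sin φ sin λ·ΔY + cos φ·ΔZ = −(0.311605)(-0.214394)(-369) − (0.311605)(0.976747)(616) + (0.950212)(-134) = -339.47 m.
Horizontal magnitude = √(ΔE² + ΔN²) = √(228.35² + (-339.47)²) = 409.12 m.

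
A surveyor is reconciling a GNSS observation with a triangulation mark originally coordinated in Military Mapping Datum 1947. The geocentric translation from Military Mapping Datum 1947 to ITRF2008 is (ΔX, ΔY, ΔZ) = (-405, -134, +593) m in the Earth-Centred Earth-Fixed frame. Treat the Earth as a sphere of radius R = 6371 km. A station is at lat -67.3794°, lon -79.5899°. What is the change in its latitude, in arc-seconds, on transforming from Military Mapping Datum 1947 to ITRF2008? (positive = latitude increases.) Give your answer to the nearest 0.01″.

sin φ = -0.923072, cos φ = 0.384627, sin λ = -0.983540, cos λ = 0.180693.
North component: ΔN = −sin φ cos λ·ΔX − sin φ sin λ·ΔY + cos φ·ΔZ = −(-0.923072)(0.180693)(-405) − (-0.923072)(-0.983540)(-134) + (0.384627)(593) = 282.19 m.
1° of latitude spans πR/180 = 111195 m, so Δφ = 282.19 / 111195 × 3600 = 9.136″.

Δφ = 9.14″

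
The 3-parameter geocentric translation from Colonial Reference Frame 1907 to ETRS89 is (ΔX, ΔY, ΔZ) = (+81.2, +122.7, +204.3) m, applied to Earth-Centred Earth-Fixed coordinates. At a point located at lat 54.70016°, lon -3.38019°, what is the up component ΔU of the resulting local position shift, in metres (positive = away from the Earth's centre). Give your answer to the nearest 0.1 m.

The local up (radial) axis is (cos φ cos λ, cos φ sin λ, sin φ), giving ΔU = 46.840 − 4.181 + 166.737 = 209.40 m.

ΔU = 209.4 m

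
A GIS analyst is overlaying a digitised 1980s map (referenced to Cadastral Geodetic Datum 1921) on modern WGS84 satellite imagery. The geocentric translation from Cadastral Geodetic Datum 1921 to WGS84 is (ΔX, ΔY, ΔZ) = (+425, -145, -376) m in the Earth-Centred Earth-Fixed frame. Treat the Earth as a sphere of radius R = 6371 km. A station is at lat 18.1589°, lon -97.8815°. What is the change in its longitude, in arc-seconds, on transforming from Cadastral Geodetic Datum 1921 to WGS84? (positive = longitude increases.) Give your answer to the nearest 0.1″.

Δλ = 15.0″

sin φ = 0.311653, cos φ = 0.950196, sin λ = -0.990554, cos λ = -0.137125.
East component: ΔE = −sin λ·ΔX + cos λ·ΔY = −(-0.990554)(425) + (-0.137125)(-145) = 440.87 m.
1° of latitude spans πR/180 = 111195 m; at latitude φ, 1° of longitude spans that × cos φ = 105657.0 m, so Δλ = 440.87 / 105657.0 × 3600 = 15.022″.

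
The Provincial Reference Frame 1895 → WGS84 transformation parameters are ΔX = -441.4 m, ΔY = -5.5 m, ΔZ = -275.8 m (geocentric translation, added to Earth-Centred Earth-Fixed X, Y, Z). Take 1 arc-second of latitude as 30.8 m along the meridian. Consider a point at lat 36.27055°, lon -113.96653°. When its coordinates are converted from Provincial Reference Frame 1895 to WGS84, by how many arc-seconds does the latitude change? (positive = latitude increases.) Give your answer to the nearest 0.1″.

sin φ = 0.591599, cos φ = 0.806232, sin λ = -0.913783, cos λ = -0.406203.
North component: ΔN = −sin φ cos λ·ΔX − sin φ sin λ·ΔY + cos φ·ΔZ = −(0.591599)(-0.406203)(-441.4) − (0.591599)(-0.913783)(-5.5) + (0.806232)(-275.8) = -331.40 m.
1° of latitude spans 3600 × 30.80 = 110880 m, so Δφ = -331.40 / 110880 × 3600 = -10.760″.

Δφ = -10.8″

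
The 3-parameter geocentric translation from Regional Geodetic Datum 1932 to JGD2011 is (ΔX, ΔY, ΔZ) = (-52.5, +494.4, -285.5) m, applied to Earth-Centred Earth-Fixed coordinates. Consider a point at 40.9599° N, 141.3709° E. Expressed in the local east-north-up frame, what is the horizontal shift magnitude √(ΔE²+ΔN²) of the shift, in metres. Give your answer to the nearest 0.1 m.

At φ = 40.9599°, λ = 141.3709°: sin φ = 0.655531, cos φ = 0.755169, sin λ = 0.624276, cos λ = -0.781204.
ΔE = −sin λ·ΔX + cos λ·ΔY = −(0.624276)·(-52.5) + (-0.781204)·(494.4) = -353.45 m.
ΔN = −sin φ cos λ·ΔX − sin φ sin λ·ΔY + cos φ·ΔZ = −(0.655531)(-0.781204)(-52.5) − (0.655531)(0.624276)(494.4) + (0.755169)(-285.5) = -444.81 m.
Horizontal magnitude = √(ΔE² + ΔN²) = √((-353.45)² + (-444.81)²) = 568.14 m.

568.1 m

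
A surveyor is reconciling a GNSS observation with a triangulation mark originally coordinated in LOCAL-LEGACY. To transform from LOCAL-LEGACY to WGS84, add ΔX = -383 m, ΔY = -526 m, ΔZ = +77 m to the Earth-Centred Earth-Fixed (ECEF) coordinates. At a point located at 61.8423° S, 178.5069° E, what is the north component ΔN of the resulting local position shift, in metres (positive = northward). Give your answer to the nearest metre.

The local north axis is (−sin φ cos λ, −sin φ sin λ, cos φ), giving ΔN = 337.558 − 12.084 + 36.336 = 361.81 m.

ΔN = 362 m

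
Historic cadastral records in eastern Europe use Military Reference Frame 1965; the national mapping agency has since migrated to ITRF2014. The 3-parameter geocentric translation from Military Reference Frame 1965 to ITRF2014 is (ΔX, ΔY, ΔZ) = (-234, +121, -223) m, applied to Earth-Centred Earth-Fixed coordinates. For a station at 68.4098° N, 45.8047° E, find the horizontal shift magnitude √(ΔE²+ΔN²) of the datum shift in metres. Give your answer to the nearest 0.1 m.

At φ = 68.4098°, λ = 45.8047°: sin φ = 0.929839, cos φ = 0.367966, sin λ = 0.716968, cos λ = 0.697106.
ΔE = −sin λ·ΔX + cos λ·ΔY = −(0.716968)·(-234) + (0.697106)·(121) = 252.12 m.
ΔN = −sin φ cos λ·ΔX − sin φ sin λ·ΔY + cos φ·ΔZ = −(0.929839)(0.697106)(-234) − (0.929839)(0.716968)(121) + (0.367966)(-223) = -11.04 m.
Horizontal magnitude = √(ΔE² + ΔN²) = √(252.12² + (-11.04)²) = 252.36 m.

252.4 m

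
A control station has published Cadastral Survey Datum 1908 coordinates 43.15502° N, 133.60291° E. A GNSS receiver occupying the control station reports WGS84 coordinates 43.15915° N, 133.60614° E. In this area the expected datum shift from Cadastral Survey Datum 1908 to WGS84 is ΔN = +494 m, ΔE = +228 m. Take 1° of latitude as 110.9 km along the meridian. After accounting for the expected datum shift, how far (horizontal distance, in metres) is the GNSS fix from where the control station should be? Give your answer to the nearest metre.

49 m

Observed coordinate differences: Δφ = +0.00413°, Δλ = +0.00323°.
Converting to metres (1° lat = 110900 m, cos φ = 0.729506): observed ΔN = 458.0 m, observed ΔE = 261.3 m.
Subtracting the expected shift leaves a residual of 458.0 − (494) = -36.0 m north and 261.3 − (228) = 33.3 m east.
Residual distance = √((-36.0)² + 33.3²) = 49.0 m.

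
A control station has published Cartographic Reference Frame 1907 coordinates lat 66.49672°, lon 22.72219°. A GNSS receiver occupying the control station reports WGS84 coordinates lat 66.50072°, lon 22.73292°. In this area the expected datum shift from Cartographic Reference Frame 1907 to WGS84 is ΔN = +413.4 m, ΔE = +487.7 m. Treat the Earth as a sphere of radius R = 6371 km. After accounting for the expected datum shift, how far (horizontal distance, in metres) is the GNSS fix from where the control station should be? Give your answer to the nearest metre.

Observed coordinate differences: Δφ = +0.00400°, Δλ = +0.01073°.
Converting to metres (1° lat = 111195 m, cos φ = 0.398802): observed ΔN = 444.8 m, observed ΔE = 475.8 m.
Subtracting the expected shift leaves a residual of 444.8 − (413.4) = 31.4 m north and 475.8 − (487.7) = -11.9 m east.
Residual distance = √(31.4² + (-11.9)²) = 33.6 m.

34 m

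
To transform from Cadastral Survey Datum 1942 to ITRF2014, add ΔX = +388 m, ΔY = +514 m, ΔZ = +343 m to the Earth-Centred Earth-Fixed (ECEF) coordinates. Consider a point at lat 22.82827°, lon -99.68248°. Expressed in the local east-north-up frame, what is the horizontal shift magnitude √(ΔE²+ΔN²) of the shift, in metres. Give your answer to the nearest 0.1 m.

The local east axis at (φ, λ) is (−sin λ, cos λ, 0), so ΔE = −sin(-99.68248°)·388 + cos(-99.68248°)·514 = 296.02 m.
The local north axis is (−sin φ cos λ, −sin φ sin λ, cos φ), giving ΔN = 25.318 + 196.576 + 316.133 = 538.03 m.
Horizontal magnitude = √(ΔE² + ΔN²) = √(296.02² + 538.03²) = 614.09 m.

614.1 m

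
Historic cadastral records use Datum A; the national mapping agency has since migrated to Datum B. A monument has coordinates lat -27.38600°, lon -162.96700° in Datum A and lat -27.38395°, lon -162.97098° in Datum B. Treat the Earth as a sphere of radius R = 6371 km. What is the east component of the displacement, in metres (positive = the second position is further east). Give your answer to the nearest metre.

ΔE = -393 m

Δφ = -27.38395° − -27.38600° = +0.00205°; Δλ = -162.97098° − -162.96700° = -0.00398°.
1° along a meridian = πR/180 = 111195 m.
ΔN = Δφ × 111195 = 227.9 m; ΔE = Δλ × 111195 × cos(-27.38600°) = -0.00398 × 111195 × 0.887928 = -393.0 m.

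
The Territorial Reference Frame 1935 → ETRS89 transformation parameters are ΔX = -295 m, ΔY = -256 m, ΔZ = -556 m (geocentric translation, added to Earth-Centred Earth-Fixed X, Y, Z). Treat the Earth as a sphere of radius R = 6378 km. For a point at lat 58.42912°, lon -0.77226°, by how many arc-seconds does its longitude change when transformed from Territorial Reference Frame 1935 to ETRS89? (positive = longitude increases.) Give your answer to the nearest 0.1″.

sin φ = 0.851993, cos φ = 0.523553, sin λ = -0.013478, cos λ = 0.999909.
East component: ΔE = −sin λ·ΔX + cos λ·ΔY = −(-0.013478)(-295) + (0.999909)(-256) = -259.95 m.
1° of latitude spans πR/180 = 111317 m; at latitude φ, 1° of longitude spans that × cos φ = 58280.4 m, so Δλ = -259.95 / 58280.4 × 3600 = -16.057″.

Δλ = -16.1″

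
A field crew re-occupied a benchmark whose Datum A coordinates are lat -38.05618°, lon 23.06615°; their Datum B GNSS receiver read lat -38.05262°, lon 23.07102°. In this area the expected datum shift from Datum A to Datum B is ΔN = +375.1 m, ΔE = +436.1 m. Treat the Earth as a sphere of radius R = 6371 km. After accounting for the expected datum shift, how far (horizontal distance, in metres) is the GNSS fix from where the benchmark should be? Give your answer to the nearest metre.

23 m

Observed coordinate differences: Δφ = +0.00356°, Δλ = +0.00487°.
Converting to metres (1° lat = 111195 m, cos φ = 0.787407): observed ΔN = 395.9 m, observed ΔE = 426.4 m.
Subtracting the expected shift leaves a residual of 395.9 − (375.1) = 20.8 m north and 426.4 − (436.1) = -9.7 m east.
Residual distance = √(20.8² + (-9.7)²) = 22.9 m.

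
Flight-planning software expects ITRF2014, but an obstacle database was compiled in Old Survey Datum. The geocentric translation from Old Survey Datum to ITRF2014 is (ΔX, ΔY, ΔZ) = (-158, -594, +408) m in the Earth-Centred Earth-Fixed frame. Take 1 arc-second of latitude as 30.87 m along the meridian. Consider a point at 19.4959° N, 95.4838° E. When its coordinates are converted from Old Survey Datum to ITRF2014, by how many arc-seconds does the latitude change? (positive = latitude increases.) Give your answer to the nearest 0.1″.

sin φ = 0.333739, cos φ = 0.942665, sin λ = 0.995423, cos λ = -0.095564.
North component: ΔN = −sin φ cos λ·ΔX − sin φ sin λ·ΔY + cos φ·ΔZ = −(0.333739)(-0.095564)(-158) − (0.333739)(0.995423)(-594) + (0.942665)(408) = 576.90 m.
1° of latitude spans 3600 × 30.87 = 111132 m, so Δφ = 576.90 / 111132 × 3600 = 18.688″.

Δφ = 18.7″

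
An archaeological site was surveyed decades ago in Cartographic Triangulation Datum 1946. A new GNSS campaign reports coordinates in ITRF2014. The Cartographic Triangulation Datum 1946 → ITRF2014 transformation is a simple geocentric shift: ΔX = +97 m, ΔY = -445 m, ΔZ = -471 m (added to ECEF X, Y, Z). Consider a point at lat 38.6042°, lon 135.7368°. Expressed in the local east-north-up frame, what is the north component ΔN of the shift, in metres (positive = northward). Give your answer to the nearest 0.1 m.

At φ = 38.6042°, λ = 135.7368°: sin φ = 0.623937, cos φ = 0.781475, sin λ = 0.697955, cos λ = -0.716141.
ΔN = −sin φ cos λ·ΔX − sin φ sin λ·ΔY + cos φ·ΔZ = −(0.623937)(-0.716141)(97) − (0.623937)(0.697955)(-445) + (0.781475)(-471) = -130.94 m.

ΔN = -130.9 m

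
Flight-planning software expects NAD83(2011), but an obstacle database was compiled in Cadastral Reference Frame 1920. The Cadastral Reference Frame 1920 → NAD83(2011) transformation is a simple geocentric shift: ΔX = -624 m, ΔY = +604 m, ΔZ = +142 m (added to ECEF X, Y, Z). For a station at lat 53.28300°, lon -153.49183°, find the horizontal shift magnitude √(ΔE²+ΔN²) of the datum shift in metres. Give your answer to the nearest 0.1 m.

At φ = 53.28300°, λ = -153.49183°: sin φ = 0.801598, cos φ = 0.597863, sin λ = -0.446325, cos λ = -0.894871.
ΔE = −sin λ·ΔX + cos λ·ΔY = −(-0.446325)·(-624) + (-0.894871)·(604) = -819.01 m.
ΔN = −sin φ cos λ·ΔX − sin φ sin λ·ΔY + cos φ·ΔZ = −(0.801598)(-0.894871)(-624) − (0.801598)(-0.446325)(604) + (0.597863)(142) = -146.62 m.
Horizontal magnitude = √(ΔE² + ΔN²) = √((-819.01)² + (-146.62)²) = 832.03 m.

832.0 m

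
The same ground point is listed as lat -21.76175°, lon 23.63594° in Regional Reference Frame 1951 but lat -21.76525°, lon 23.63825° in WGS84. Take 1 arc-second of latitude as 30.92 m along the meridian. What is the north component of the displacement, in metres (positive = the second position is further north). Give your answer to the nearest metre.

Δφ = -21.76525° − -21.76175° = -0.00350°; Δλ = 23.63825° − 23.63594° = +0.00231°.
1° of latitude = 3600 × 30.92 = 111312 m.
ΔN = Δφ × 111312 = -389.6 m; ΔE = Δλ × 111312 × cos(-21.76175°) = +0.00231 × 111312 × 0.928734 = 238.8 m.

ΔN = -390 m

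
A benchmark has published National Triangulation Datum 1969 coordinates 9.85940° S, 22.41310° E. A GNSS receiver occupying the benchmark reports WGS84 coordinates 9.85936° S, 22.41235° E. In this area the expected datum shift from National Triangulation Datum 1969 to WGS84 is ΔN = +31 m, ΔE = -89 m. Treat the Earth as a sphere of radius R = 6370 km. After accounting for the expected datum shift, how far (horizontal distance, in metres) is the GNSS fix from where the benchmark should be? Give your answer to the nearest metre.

Observed coordinate differences: Δφ = +0.00004°, Δλ = -0.00075°.
Converting to metres (1° lat = 111177 m, cos φ = 0.985231): observed ΔN = 4.4 m, observed ΔE = -82.2 m.
Subtracting the expected shift leaves a residual of 4.4 − (31) = -26.6 m north and -82.2 − (-89) = 6.8 m east.
Residual distance = √((-26.6)² + 6.8²) = 27.4 m.

27 m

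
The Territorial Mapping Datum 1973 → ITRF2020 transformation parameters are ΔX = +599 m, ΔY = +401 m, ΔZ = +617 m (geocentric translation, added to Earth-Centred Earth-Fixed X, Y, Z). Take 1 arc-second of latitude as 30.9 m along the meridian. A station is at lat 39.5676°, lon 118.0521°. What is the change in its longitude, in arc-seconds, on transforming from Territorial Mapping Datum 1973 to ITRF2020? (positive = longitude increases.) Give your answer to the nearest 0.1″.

sin φ = 0.636988, cos φ = 0.770874, sin λ = 0.882520, cos λ = -0.470274.
East component: ΔE = −sin λ·ΔX + cos λ·ΔY = −(0.882520)(599) + (-0.470274)(401) = -717.21 m.
1° of latitude spans 3600 × 30.90 = 111240 m; at latitude φ, 1° of longitude spans that × cos φ = 85752.0 m, so Δλ = -717.21 / 85752.0 × 3600 = -30.110″.

Δλ = -30.1″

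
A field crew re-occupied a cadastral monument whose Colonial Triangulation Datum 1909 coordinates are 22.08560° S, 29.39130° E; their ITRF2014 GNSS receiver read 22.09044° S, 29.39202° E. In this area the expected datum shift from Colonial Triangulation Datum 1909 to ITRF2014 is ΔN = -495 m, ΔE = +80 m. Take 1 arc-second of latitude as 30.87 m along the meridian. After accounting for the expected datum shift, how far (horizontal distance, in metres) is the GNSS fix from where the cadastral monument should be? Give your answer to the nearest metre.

43 m

Observed coordinate differences: Δφ = -0.00484°, Δλ = +0.00072°.
Converting to metres (1° lat = 111132 m, cos φ = 0.926623): observed ΔN = -537.9 m, observed ΔE = 74.1 m.
Subtracting the expected shift leaves a residual of -537.9 − (-495) = -42.9 m north and 74.1 − (80) = -5.9 m east.
Residual distance = √((-42.9)² + (-5.9)²) = 43.3 m.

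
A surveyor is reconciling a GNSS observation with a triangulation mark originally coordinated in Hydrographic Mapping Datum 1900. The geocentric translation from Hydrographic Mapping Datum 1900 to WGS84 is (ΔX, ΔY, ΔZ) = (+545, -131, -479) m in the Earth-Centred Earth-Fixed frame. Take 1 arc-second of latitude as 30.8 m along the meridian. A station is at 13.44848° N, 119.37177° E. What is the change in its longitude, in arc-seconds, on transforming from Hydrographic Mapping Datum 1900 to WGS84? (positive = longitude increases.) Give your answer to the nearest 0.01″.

sin φ = 0.232571, cos φ = 0.972579, sin λ = 0.871456, cos λ = -0.490474.
East component: ΔE = −sin λ·ΔX + cos λ·ΔY = −(0.871456)(545) + (-0.490474)(-131) = -410.69 m.
1° of latitude spans 3600 × 30.80 = 110880 m; at latitude φ, 1° of longitude spans that × cos φ = 107839.6 m, so Δλ = -410.69 / 107839.6 × 3600 = -13.710″.

Δλ = -13.71″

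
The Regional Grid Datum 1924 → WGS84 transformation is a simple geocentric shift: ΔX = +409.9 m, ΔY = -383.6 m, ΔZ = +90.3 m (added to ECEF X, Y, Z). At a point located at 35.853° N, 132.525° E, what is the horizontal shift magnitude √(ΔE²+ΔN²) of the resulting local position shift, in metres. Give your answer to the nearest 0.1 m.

At φ = 35.853°, λ = 132.525°: sin φ = 0.585708, cos φ = 0.810522, sin λ = 0.736982, cos λ = -0.675912.
ΔE = −sin λ·ΔX + cos λ·ΔY = −(0.736982)·(409.9) + (-0.675912)·(-383.6) = -42.81 m.
ΔN = −sin φ cos λ·ΔX − sin φ sin λ·ΔY + cos φ·ΔZ = −(0.585708)(-0.675912)(409.9) − (0.585708)(0.736982)(-383.6) + (0.810522)(90.3) = 401.05 m.
Horizontal magnitude = √(ΔE² + ΔN²) = √((-42.81)² + 401.05²) = 403.33 m.

403.3 m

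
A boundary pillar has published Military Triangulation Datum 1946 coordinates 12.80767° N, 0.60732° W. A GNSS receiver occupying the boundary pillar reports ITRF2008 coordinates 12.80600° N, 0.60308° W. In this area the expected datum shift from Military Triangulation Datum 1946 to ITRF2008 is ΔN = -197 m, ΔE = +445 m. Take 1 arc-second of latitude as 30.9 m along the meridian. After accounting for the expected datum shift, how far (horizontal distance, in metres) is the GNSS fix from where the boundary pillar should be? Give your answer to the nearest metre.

19 m

Observed coordinate differences: Δφ = -0.00167°, Δλ = +0.00424°.
Converting to metres (1° lat = 111240 m, cos φ = 0.975120): observed ΔN = -185.8 m, observed ΔE = 459.9 m.
Subtracting the expected shift leaves a residual of -185.8 − (-197) = 11.2 m north and 459.9 − (445) = 14.9 m east.
Residual distance = √(11.2² + 14.9²) = 18.7 m.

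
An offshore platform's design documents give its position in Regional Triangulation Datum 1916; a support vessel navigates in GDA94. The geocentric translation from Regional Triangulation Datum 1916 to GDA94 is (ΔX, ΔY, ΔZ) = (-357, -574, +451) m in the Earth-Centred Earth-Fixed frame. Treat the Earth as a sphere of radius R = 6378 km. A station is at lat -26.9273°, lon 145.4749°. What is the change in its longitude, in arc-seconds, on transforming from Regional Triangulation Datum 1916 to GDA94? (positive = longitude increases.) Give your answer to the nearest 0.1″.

sin φ = -0.452860, cos φ = 0.891582, sin λ = 0.566767, cos λ = -0.823878.
East component: ΔE = −sin λ·ΔX + cos λ·ΔY = −(0.566767)(-357) + (-0.823878)(-574) = 675.24 m.
1° of latitude spans πR/180 = 111317 m; at latitude φ, 1° of longitude spans that × cos φ = 99248.3 m, so Δλ = 675.24 / 99248.3 × 3600 = 24.493″.

Δλ = 24.5″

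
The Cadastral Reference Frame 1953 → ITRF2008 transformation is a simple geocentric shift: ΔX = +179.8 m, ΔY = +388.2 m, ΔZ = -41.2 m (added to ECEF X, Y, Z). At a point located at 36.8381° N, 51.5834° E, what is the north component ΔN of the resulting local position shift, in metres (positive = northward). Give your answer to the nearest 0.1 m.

The local north axis is (−sin φ cos λ, −sin φ sin λ, cos φ), giving ΔN = -66.984 − 182.361 − 32.974 = -282.32 m.

ΔN = -282.3 m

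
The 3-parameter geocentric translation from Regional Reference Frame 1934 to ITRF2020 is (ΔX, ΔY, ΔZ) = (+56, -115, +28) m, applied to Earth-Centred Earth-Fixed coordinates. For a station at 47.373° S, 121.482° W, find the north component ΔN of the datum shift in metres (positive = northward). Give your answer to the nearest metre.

ΔN = 70 m

The local north axis is (−sin φ cos λ, −sin φ sin λ, cos φ), giving ΔN = -21.518 + 72.160 + 18.962 = 69.60 m.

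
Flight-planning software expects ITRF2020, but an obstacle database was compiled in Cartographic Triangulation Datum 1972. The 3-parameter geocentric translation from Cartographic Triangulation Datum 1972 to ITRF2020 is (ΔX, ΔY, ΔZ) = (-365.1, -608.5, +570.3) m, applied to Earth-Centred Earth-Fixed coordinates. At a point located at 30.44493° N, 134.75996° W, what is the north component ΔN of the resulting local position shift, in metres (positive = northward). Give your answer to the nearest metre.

ΔN = 142 m

At φ = 30.44493°, λ = -134.75996°: sin φ = 0.506710, cos φ = 0.862117, sin λ = -0.710063, cos λ = -0.704138.
ΔN = −sin φ cos λ·ΔX − sin φ sin λ·ΔY + cos φ·ΔZ = −(0.506710)(-0.704138)(-365.1) − (0.506710)(-0.710063)(-608.5) + (0.862117)(570.3) = 142.46 m.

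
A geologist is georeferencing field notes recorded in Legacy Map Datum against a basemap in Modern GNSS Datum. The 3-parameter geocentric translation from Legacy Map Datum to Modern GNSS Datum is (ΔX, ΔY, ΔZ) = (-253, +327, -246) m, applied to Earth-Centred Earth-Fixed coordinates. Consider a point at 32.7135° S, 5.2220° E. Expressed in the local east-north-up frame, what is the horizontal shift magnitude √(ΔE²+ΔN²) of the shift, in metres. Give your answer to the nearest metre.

At φ = -32.7135°, λ = 5.2220°: sin φ = -0.540439, cos φ = 0.841383, sin λ = 0.091015, cos λ = 0.995850.
ΔE = −sin λ·ΔX + cos λ·ΔY = −(0.091015)·(-253) + (0.995850)·(327) = 348.67 m.
ΔN = −sin φ cos λ·ΔX − sin φ sin λ·ΔY + cos φ·ΔZ = −(-0.540439)(0.995850)(-253) − (-0.540439)(0.091015)(327) + (0.841383)(-246) = -327.06 m.
Horizontal magnitude = √(ΔE² + ΔN²) = √(348.67² + (-327.06)²) = 478.06 m.

478 m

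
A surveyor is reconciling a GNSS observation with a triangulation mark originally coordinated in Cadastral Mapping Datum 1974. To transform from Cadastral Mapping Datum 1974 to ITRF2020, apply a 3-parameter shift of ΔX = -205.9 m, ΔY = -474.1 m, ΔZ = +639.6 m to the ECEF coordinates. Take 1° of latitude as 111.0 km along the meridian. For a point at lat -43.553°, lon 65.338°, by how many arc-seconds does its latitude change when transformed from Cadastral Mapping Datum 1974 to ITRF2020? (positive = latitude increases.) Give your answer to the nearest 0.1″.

sin φ = -0.689025, cos φ = 0.724737, sin λ = 0.908785, cos λ = 0.417264.
North component: ΔN = −sin φ cos λ·ΔX − sin φ sin λ·ΔY + cos φ·ΔZ = −(-0.689025)(0.417264)(-205.9) − (-0.689025)(0.908785)(-474.1) + (0.724737)(639.6) = 107.47 m.
1° of latitude spans 111000 m, so Δφ = 107.47 / 111000 × 3600 = 3.486″.

Δφ = 3.5″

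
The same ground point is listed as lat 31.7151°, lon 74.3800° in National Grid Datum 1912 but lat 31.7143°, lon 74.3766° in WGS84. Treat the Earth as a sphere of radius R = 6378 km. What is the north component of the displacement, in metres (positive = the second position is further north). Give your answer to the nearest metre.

Δφ = 31.7143° − 31.7151° = -0.0008°; Δλ = 74.3766° − 74.3800° = -0.0034°.
1° along a meridian = πR/180 = 111317 m.
ΔN = Δφ × 111317 = -89.1 m; ΔE = Δλ × 111317 × cos(31.7151°) = -0.0034 × 111317 × 0.850673 = -322.0 m.

ΔN = -89 m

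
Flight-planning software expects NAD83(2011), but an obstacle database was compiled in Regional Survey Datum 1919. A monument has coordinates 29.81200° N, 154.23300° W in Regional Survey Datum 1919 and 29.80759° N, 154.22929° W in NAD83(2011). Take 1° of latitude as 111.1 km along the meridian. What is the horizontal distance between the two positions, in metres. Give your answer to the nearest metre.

Δφ = 29.80759° − 29.81200° = -0.00441°; Δλ = -154.22929° − -154.23300° = +0.00371°.
ΔN = Δφ × 111100 = -490.0 m; ΔE = Δλ × 111100 × cos(29.81200°) = +0.00371 × 111100 × 0.867661 = 357.6 m.
Distance = √(ΔE² + ΔN²) = √(357.6² + (-490.0)²) = 606.6 m.

607 m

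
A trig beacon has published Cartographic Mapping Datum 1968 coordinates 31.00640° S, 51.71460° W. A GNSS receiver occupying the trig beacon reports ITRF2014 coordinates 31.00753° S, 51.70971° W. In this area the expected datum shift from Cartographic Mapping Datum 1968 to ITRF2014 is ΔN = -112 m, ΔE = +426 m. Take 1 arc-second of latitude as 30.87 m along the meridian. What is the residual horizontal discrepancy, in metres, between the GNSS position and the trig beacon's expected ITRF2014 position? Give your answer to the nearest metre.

42 m

Observed coordinate differences: Δφ = -0.00113°, Δλ = +0.00489°.
Converting to metres (1° lat = 111132 m, cos φ = 0.857110): observed ΔN = -125.6 m, observed ΔE = 465.8 m.
Subtracting the expected shift leaves a residual of -125.6 − (-112) = -13.6 m north and 465.8 − (426) = 39.8 m east.
Residual distance = √((-13.6)² + 39.8²) = 42.0 m.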